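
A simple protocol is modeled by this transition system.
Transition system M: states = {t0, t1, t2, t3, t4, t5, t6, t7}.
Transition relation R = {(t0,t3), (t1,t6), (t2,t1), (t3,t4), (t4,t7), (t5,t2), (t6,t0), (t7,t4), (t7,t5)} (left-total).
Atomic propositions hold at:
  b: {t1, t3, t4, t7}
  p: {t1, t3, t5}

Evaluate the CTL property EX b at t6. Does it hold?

No

Sat(EX b) = {s : some successor in {t1, t3, t4, t7}} = {t0, t2, t3, t4, t7}
t6 ∉ Sat(EX b) = {t0, t2, t3, t4, t7}, so the formula does not hold at t6.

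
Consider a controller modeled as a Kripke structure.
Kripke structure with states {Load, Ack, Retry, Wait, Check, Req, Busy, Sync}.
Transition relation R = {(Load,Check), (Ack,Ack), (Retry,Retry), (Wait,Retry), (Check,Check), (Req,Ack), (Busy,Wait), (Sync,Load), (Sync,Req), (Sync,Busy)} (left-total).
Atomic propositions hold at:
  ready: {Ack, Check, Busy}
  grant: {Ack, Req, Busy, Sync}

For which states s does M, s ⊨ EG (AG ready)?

AG ready: greatest fixpoint, start Z0 = {Ack, Check, Busy}, keep only states in Sat with every successor in Z. Z1 = {Ack, Check}; fixed.
Sat(AG ready) = {Ack, Check}
EG (AG ready): greatest fixpoint, start Z0 = {Ack, Check}, keep only states in Sat with some successor in Z. Already a fixed point.
Sat(EG (AG ready)) = {Ack, Check}

{Ack, Check}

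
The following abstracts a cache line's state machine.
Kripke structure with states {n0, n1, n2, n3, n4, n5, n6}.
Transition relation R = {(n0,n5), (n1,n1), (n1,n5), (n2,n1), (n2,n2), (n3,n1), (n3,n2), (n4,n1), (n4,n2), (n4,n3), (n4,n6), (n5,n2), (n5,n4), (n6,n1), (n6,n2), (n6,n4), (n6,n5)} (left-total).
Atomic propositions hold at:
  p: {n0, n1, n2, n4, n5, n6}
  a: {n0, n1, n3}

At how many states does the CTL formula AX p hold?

6

Sat(AX p) = {s : every successor in {n0, n1, n2, n4, n5, n6}} = {n0, n1, n2, n3, n5, n6}
|Sat(AX p)| = |{n0, n1, n2, n3, n5, n6}| = 6.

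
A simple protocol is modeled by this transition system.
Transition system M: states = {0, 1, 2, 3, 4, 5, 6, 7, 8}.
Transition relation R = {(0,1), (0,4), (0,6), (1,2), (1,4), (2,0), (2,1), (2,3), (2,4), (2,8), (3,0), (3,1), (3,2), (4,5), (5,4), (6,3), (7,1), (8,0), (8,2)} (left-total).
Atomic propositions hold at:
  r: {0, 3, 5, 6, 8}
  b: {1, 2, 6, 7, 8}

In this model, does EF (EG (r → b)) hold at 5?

No

Sat(r → b) = {1, 2, 4, 6, 7, 8}
EG (r → b): greatest fixpoint, start Z0 = {1, 2, 4, 6, 7, 8}, keep only states in Sat with some successor in Z. Z1 = {1, 2, 7, 8}; fixed.
Sat(EG (r → b)) = {1, 2, 7, 8}
EF (EG (r → b)): least fixpoint, start Z0 = {1, 2, 7, 8}, add states with some successor in Z. Z1 = {0, 1, 2, 3, 7, 8}; Z2 = {0, 1, 2, 3, 6, 7, 8}; fixed.
Sat(EF (EG (r → b))) = {0, 1, 2, 3, 6, 7, 8}
5 ∉ Sat(EF (EG (r → b))) = {0, 1, 2, 3, 6, 7, 8}, so the formula does not hold at 5.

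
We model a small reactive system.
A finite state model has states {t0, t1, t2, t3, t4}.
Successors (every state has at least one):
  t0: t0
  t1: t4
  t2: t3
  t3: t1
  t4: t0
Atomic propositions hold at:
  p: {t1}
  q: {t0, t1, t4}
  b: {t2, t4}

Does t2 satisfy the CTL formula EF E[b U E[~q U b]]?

Yes

Sat(~q) = {t2, t3}
E[~q U b]: least fixpoint, start Z0 = Sat(b) = {t2, t4}, add states in Sat(~q) with some successor in Z. Already a fixed point.
Sat(E[~q U b]) = {t2, t4}
E[b U E[~q U b]]: least fixpoint, start Z0 = Sat(E[~q U b]) = {t2, t4}, add states in Sat(b) with some successor in Z. Already a fixed point.
Sat(E[b U E[~q U b]]) = {t2, t4}
EF E[b U E[~q U b]]: least fixpoint, start Z0 = {t2, t4}, add states with some successor in Z. Z1 = {t1, t2, t4}; Z2 = {t1, t2, t3, t4}; fixed.
Sat(EF E[b U E[~q U b]]) = {t1, t2, t3, t4}
t2 ∈ Sat(EF E[b U E[~q U b]]) = {t1, t2, t3, t4}, so the formula holds at t2.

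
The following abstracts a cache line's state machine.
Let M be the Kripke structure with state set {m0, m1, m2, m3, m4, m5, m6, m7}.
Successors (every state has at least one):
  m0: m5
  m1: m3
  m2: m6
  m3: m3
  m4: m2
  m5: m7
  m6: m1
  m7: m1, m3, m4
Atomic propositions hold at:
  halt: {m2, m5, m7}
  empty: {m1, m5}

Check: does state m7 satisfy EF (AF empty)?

AF empty: least fixpoint, start Z0 = {m1, m5}, add states with every successor in Z. Z1 = {m0, m1, m5, m6}; Z2 = {m0, m1, m2, m5, m6}; Z3 = {m0, m1, m2, m4, m5, m6}; fixed.
Sat(AF empty) = {m0, m1, m2, m4, m5, m6}
EF (AF empty): least fixpoint, start Z0 = {m0, m1, m2, m4, m5, m6}, add states with some successor in Z. Z1 = {m0, m1, m2, m4, m5, m6, m7}; fixed.
Sat(EF (AF empty)) = {m0, m1, m2, m4, m5, m6, m7}
m7 ∈ Sat(EF (AF empty)) = {m0, m1, m2, m4, m5, m6, m7}, so the formula holds at m7.

Yes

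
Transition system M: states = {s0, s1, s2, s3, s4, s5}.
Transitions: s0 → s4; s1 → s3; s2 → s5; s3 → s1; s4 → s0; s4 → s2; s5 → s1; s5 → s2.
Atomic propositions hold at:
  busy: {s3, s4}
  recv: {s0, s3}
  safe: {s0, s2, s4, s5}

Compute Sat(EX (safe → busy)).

Sat(safe → busy) = {s1, s3, s4}
Sat(EX (safe → busy)) = {s : some successor in {s1, s3, s4}} = {s0, s1, s3, s5}

{s0, s1, s3, s5}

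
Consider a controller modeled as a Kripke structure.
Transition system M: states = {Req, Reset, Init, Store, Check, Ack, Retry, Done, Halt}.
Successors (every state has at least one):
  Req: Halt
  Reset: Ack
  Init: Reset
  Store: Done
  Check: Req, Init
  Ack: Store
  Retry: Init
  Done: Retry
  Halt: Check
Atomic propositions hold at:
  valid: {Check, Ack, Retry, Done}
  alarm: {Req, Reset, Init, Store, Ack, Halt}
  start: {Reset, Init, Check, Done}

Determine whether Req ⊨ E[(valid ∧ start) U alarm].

Sat(valid ∧ start) = {Check, Done}
E[(valid ∧ start) U alarm]: least fixpoint, start Z0 = Sat(alarm) = {Req, Reset, Init, Store, Ack, Halt}, add states in Sat(valid ∧ start) with some successor in Z. Z1 = {Req, Reset, Init, Store, Check, Ack, Halt}; fixed.
Sat(E[(valid ∧ start) U alarm]) = {Req, Reset, Init, Store, Check, Ack, Halt}
Req ∈ Sat(E[(valid ∧ start) U alarm]) = {Req, Reset, Init, Store, Check, Ack, Halt}, so the formula holds at Req.

Yes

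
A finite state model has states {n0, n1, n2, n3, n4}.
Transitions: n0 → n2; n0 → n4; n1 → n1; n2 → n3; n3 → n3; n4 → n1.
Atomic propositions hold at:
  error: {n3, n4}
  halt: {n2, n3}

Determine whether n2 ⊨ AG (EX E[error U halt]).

Yes

E[error U halt]: least fixpoint, start Z0 = Sat(halt) = {n2, n3}, add states in Sat(error) with some successor in Z. Already a fixed point.
Sat(E[error U halt]) = {n2, n3}
Sat(EX E[error U halt]) = {s : some successor in {n2, n3}} = {n0, n2, n3}
AG (EX E[error U halt]): greatest fixpoint, start Z0 = {n0, n2, n3}, keep only states in Sat with every successor in Z. Z1 = {n2, n3}; fixed.
Sat(AG (EX E[error U halt])) = {n2, n3}
n2 ∈ Sat(AG (EX E[error U halt])) = {n2, n3}, so the formula holds at n2.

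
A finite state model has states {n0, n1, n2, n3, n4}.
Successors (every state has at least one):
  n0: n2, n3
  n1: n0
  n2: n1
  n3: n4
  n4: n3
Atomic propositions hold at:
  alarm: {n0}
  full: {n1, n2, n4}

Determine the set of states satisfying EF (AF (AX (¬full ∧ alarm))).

{n0, n1, n2}

Sat(¬full) = {n0, n3}
Sat(¬full ∧ alarm) = {n0}
Sat(AX (¬full ∧ alarm)) = {s : every successor in {n0}} = {n1}
AF (AX (¬full ∧ alarm)): least fixpoint, start Z0 = {n1}, add states with every successor in Z. Z1 = {n1, n2}; fixed.
Sat(AF (AX (¬full ∧ alarm))) = {n1, n2}
EF (AF (AX (¬full ∧ alarm))): least fixpoint, start Z0 = {n1, n2}, add states with some successor in Z. Z1 = {n0, n1, n2}; fixed.
Sat(EF (AF (AX (¬full ∧ alarm)))) = {n0, n1, n2}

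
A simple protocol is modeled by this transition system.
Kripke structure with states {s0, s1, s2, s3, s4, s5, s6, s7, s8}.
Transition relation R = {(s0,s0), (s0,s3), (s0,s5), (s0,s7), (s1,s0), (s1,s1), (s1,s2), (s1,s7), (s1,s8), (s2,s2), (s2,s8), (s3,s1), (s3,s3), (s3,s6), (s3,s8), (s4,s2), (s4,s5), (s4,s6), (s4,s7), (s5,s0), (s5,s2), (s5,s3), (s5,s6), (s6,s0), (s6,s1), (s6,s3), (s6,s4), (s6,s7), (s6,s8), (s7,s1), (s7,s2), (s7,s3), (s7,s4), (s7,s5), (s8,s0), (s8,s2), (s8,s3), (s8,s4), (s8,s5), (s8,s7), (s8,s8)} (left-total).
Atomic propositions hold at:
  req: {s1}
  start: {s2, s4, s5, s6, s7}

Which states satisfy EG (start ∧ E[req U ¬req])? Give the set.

{s2, s4, s5, s6, s7}

Sat(¬req) = {s0, s2, s3, s4, s5, s6, s7, s8}
E[req U ¬req]: least fixpoint, start Z0 = Sat(¬req) = {s0, s2, s3, s4, s5, s6, s7, s8}, add states in Sat(req) with some successor in Z. Z1 = {s0, s1, s2, s3, s4, s5, s6, s7, s8}; fixed.
Sat(E[req U ¬req]) = {s0, s1, s2, s3, s4, s5, s6, s7, s8}
Sat(start ∧ E[req U ¬req]) = {s2, s4, s5, s6, s7}
EG (start ∧ E[req U ¬req]): greatest fixpoint, start Z0 = {s2, s4, s5, s6, s7}, keep only states in Sat with some successor in Z. Already a fixed point.
Sat(EG (start ∧ E[req U ¬req])) = {s2, s4, s5, s6, s7}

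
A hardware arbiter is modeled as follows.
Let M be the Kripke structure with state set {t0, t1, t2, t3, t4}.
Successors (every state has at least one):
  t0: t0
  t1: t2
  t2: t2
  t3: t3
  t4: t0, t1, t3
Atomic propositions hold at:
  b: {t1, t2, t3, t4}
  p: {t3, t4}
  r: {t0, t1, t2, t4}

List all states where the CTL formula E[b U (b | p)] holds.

Sat(b | p) = {t1, t2, t3, t4}
E[b U (b | p)]: least fixpoint, start Z0 = Sat((b | p)) = {t1, t2, t3, t4}, add states in Sat(b) with some successor in Z. Already a fixed point.
Sat(E[b U (b | p)]) = {t1, t2, t3, t4}

{t1, t2, t3, t4}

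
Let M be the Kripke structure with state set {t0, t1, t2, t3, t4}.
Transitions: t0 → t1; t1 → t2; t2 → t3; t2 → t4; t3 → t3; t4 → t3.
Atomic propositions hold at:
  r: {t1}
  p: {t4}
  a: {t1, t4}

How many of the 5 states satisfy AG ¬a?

Sat(¬a) = {t0, t2, t3}
AG ¬a: greatest fixpoint, start Z0 = {t0, t2, t3}, keep only states in Sat with every successor in Z. Z1 = {t3}; fixed.
Sat(AG ¬a) = {t3}
|Sat(AG ¬a)| = |{t3}| = 1.

1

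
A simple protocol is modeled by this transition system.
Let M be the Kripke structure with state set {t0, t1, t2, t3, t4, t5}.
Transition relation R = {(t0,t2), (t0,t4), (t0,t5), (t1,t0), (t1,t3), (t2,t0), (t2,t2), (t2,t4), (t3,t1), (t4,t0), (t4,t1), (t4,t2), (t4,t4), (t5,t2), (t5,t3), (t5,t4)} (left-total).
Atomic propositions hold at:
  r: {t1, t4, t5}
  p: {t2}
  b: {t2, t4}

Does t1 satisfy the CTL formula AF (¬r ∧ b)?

No

Sat(¬r) = {t0, t2, t3}
Sat(¬r ∧ b) = {t2}
AF (¬r ∧ b): least fixpoint, start Z0 = {t2}, add states with every successor in Z. Already a fixed point.
Sat(AF (¬r ∧ b)) = {t2}
t1 ∉ Sat(AF (¬r ∧ b)) = {t2}, so the formula does not hold at t1.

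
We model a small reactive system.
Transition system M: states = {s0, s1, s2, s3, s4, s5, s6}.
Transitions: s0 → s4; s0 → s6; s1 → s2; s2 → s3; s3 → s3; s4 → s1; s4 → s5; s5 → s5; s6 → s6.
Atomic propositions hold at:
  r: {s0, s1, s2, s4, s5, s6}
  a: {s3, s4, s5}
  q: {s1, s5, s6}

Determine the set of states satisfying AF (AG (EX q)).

{s5, s6}

Sat(EX q) = {s : some successor in {s1, s5, s6}} = {s0, s4, s5, s6}
AG (EX q): greatest fixpoint, start Z0 = {s0, s4, s5, s6}, keep only states in Sat with every successor in Z. Z1 = {s0, s5, s6}; Z2 = {s5, s6}; fixed.
Sat(AG (EX q)) = {s5, s6}
AF (AG (EX q)): least fixpoint, start Z0 = {s5, s6}, add states with every successor in Z. Already a fixed point.
Sat(AF (AG (EX q))) = {s5, s6}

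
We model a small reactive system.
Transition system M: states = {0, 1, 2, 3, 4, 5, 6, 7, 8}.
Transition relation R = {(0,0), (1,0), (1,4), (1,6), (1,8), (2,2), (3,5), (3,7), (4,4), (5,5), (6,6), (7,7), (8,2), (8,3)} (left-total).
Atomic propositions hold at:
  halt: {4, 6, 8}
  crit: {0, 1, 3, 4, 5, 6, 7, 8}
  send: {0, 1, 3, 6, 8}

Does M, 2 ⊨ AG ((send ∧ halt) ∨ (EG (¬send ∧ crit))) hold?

Sat(send ∧ halt) = {6, 8}
Sat(¬send) = {2, 4, 5, 7}
Sat(¬send ∧ crit) = {4, 5, 7}
EG (¬send ∧ crit): greatest fixpoint, start Z0 = {4, 5, 7}, keep only states in Sat with some successor in Z. Already a fixed point.
Sat(EG (¬send ∧ crit)) = {4, 5, 7}
Sat((send ∧ halt) ∨ (EG (¬send ∧ crit))) = {4, 5, 6, 7, 8}
AG ((send ∧ halt) ∨ (EG (¬send ∧ crit))): greatest fixpoint, start Z0 = {4, 5, 6, 7, 8}, keep only states in Sat with every successor in Z. Z1 = {4, 5, 6, 7}; fixed.
Sat(AG ((send ∧ halt) ∨ (EG (¬send ∧ crit)))) = {4, 5, 6, 7}
2 ∉ Sat(AG ((send ∧ halt) ∨ (EG (¬send ∧ crit)))) = {4, 5, 6, 7}, so the formula does not hold at 2.

No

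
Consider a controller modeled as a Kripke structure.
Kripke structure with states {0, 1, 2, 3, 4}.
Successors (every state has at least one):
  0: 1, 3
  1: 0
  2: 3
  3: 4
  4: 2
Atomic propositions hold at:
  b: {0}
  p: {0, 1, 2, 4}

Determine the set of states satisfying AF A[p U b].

{0, 1}

A[p U b]: least fixpoint, start Z0 = Sat(b) = {0}, add states in Sat(p) with every successor in Z. Z1 = {0, 1}; fixed.
Sat(A[p U b]) = {0, 1}
AF A[p U b]: least fixpoint, start Z0 = {0, 1}, add states with every successor in Z. Already a fixed point.
Sat(AF A[p U b]) = {0, 1}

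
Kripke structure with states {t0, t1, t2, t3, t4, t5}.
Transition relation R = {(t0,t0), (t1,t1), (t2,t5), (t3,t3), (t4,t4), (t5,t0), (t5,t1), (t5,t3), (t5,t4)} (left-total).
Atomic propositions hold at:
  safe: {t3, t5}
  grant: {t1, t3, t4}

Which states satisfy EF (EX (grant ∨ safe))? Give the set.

{t1, t2, t3, t4, t5}

Sat(grant ∨ safe) = {t1, t3, t4, t5}
Sat(EX (grant ∨ safe)) = {s : some successor in {t1, t3, t4, t5}} = {t1, t2, t3, t4, t5}
EF (EX (grant ∨ safe)): least fixpoint, start Z0 = {t1, t2, t3, t4, t5}, add states with some successor in Z. Already a fixed point.
Sat(EF (EX (grant ∨ safe))) = {t1, t2, t3, t4, t5}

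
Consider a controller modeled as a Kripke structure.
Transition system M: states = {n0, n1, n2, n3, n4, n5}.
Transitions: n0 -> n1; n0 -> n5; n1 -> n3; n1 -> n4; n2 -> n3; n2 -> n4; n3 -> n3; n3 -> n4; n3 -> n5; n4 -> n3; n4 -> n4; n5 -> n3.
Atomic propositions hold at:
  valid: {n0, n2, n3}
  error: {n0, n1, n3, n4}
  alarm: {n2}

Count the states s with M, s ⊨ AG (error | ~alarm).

Sat(~alarm) = {n0, n1, n3, n4, n5}
Sat(error | ~alarm) = {n0, n1, n3, n4, n5}
AG (error | ~alarm): greatest fixpoint, start Z0 = {n0, n1, n3, n4, n5}, keep only states in Sat with every successor in Z. Already a fixed point.
Sat(AG (error | ~alarm)) = {n0, n1, n3, n4, n5}
|Sat(AG (error | ~alarm))| = |{n0, n1, n3, n4, n5}| = 5.

5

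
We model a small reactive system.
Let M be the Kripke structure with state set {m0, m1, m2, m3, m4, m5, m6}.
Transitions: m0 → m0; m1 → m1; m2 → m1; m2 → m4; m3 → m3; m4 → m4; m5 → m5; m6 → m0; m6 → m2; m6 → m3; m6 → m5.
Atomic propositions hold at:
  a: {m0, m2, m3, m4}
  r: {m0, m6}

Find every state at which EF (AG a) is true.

{m0, m2, m3, m4, m6}

AG a: greatest fixpoint, start Z0 = {m0, m2, m3, m4}, keep only states in Sat with every successor in Z. Z1 = {m0, m3, m4}; fixed.
Sat(AG a) = {m0, m3, m4}
EF (AG a): least fixpoint, start Z0 = {m0, m3, m4}, add states with some successor in Z. Z1 = {m0, m2, m3, m4, m6}; fixed.
Sat(EF (AG a)) = {m0, m2, m3, m4, m6}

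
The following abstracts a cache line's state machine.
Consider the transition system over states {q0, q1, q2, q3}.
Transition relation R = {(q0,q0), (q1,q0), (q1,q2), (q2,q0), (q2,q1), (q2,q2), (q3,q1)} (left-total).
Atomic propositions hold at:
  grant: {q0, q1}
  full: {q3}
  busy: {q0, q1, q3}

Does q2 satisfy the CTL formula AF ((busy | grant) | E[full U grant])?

Sat(busy | grant) = {q0, q1, q3}
E[full U grant]: least fixpoint, start Z0 = Sat(grant) = {q0, q1}, add states in Sat(full) with some successor in Z. Z1 = {q0, q1, q3}; fixed.
Sat(E[full U grant]) = {q0, q1, q3}
Sat((busy | grant) | E[full U grant]) = {q0, q1, q3}
AF ((busy | grant) | E[full U grant]): least fixpoint, start Z0 = {q0, q1, q3}, add states with every successor in Z. Already a fixed point.
Sat(AF ((busy | grant) | E[full U grant])) = {q0, q1, q3}
q2 ∉ Sat(AF ((busy | grant) | E[full U grant])) = {q0, q1, q3}, so the formula does not hold at q2.

No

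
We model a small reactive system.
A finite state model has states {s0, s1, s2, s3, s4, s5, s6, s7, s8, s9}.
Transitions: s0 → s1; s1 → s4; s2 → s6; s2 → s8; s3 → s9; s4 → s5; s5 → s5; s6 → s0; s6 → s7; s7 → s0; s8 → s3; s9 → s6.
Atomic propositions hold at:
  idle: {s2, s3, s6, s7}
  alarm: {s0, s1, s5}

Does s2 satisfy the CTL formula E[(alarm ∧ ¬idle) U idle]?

Sat(¬idle) = {s0, s1, s4, s5, s8, s9}
Sat(alarm ∧ ¬idle) = {s0, s1, s5}
E[(alarm ∧ ¬idle) U idle]: least fixpoint, start Z0 = Sat(idle) = {s2, s3, s6, s7}, add states in Sat(alarm ∧ ¬idle) with some successor in Z. Already a fixed point.
Sat(E[(alarm ∧ ¬idle) U idle]) = {s2, s3, s6, s7}
s2 ∈ Sat(E[(alarm ∧ ¬idle) U idle]) = {s2, s3, s6, s7}, so the formula holds at s2.

Yes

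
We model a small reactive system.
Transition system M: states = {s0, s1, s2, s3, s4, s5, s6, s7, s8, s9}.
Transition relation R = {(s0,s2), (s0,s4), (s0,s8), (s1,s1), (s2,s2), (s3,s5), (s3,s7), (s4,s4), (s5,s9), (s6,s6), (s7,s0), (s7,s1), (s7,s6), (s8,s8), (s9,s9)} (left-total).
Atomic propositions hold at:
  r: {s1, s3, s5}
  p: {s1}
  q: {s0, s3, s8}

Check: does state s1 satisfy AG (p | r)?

Sat(p | r) = {s1, s3, s5}
AG (p | r): greatest fixpoint, start Z0 = {s1, s3, s5}, keep only states in Sat with every successor in Z. Z1 = {s1}; fixed.
Sat(AG (p | r)) = {s1}
s1 ∈ Sat(AG (p | r)) = {s1}, so the formula holds at s1.

Yes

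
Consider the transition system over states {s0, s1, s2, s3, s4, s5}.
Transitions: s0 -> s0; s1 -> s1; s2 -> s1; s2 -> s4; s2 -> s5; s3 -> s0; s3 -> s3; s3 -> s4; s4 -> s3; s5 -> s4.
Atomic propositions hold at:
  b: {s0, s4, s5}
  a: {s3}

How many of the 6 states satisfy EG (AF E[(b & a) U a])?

Sat(b & a) = ∅
E[(b & a) U a]: least fixpoint, start Z0 = Sat(a) = {s3}, add states in Sat(b & a) with some successor in Z. Already a fixed point.
Sat(E[(b & a) U a]) = {s3}
AF E[(b & a) U a]: least fixpoint, start Z0 = {s3}, add states with every successor in Z. Z1 = {s3, s4}; Z2 = {s3, s4, s5}; fixed.
Sat(AF E[(b & a) U a]) = {s3, s4, s5}
EG (AF E[(b & a) U a]): greatest fixpoint, start Z0 = {s3, s4, s5}, keep only states in Sat with some successor in Z. Already a fixed point.
Sat(EG (AF E[(b & a) U a])) = {s3, s4, s5}
|Sat(EG (AF E[(b & a) U a]))| = |{s3, s4, s5}| = 3.

3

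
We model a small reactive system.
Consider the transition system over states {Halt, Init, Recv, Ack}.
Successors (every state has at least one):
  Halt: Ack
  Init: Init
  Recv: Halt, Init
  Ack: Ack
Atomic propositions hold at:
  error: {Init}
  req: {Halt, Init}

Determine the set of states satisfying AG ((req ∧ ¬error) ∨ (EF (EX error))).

Sat(¬error) = {Halt, Recv, Ack}
Sat(req ∧ ¬error) = {Halt}
Sat(EX error) = {s : some successor in {Init}} = {Init, Recv}
EF (EX error): least fixpoint, start Z0 = {Init, Recv}, add states with some successor in Z. Already a fixed point.
Sat(EF (EX error)) = {Init, Recv}
Sat((req ∧ ¬error) ∨ (EF (EX error))) = {Halt, Init, Recv}
AG ((req ∧ ¬error) ∨ (EF (EX error))): greatest fixpoint, start Z0 = {Halt, Init, Recv}, keep only states in Sat with every successor in Z. Z1 = {Init, Recv}; Z2 = {Init}; fixed.
Sat(AG ((req ∧ ¬error) ∨ (EF (EX error)))) = {Init}

{Init}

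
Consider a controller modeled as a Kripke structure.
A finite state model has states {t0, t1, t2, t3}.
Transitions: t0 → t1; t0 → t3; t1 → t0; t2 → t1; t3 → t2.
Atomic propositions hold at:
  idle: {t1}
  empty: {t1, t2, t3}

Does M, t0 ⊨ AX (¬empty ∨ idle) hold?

Sat(¬empty) = {t0}
Sat(¬empty ∨ idle) = {t0, t1}
Sat(AX (¬empty ∨ idle)) = {s : every successor in {t0, t1}} = {t1, t2}
t0 ∉ Sat(AX (¬empty ∨ idle)) = {t1, t2}, so the formula does not hold at t0.

No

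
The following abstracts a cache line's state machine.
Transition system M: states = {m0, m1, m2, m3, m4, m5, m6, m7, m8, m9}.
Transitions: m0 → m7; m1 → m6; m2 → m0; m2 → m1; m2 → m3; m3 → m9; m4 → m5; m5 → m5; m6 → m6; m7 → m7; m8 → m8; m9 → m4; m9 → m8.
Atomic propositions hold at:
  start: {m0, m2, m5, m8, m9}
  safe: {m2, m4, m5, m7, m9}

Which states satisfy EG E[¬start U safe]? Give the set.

{m2, m3, m4, m5, m7, m9}

Sat(¬start) = {m1, m3, m4, m6, m7}
E[¬start U safe]: least fixpoint, start Z0 = Sat(safe) = {m2, m4, m5, m7, m9}, add states in Sat(¬start) with some successor in Z. Z1 = {m2, m3, m4, m5, m7, m9}; fixed.
Sat(E[¬start U safe]) = {m2, m3, m4, m5, m7, m9}
EG E[¬start U safe]: greatest fixpoint, start Z0 = {m2, m3, m4, m5, m7, m9}, keep only states in Sat with some successor in Z. Already a fixed point.
Sat(EG E[¬start U safe]) = {m2, m3, m4, m5, m7, m9}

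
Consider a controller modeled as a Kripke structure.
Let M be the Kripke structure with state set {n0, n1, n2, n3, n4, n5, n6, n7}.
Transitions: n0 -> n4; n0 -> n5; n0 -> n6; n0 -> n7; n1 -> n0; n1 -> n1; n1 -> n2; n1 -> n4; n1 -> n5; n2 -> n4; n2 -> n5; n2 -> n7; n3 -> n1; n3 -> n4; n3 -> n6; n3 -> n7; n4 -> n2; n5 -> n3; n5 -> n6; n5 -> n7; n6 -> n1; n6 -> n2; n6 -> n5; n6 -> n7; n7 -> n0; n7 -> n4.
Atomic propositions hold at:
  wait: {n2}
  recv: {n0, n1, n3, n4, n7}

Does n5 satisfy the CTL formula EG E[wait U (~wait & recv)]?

No

Sat(~wait) = {n0, n1, n3, n4, n5, n6, n7}
Sat(~wait & recv) = {n0, n1, n3, n4, n7}
E[wait U (~wait & recv)]: least fixpoint, start Z0 = Sat((~wait & recv)) = {n0, n1, n3, n4, n7}, add states in Sat(wait) with some successor in Z. Z1 = {n0, n1, n2, n3, n4, n7}; fixed.
Sat(E[wait U (~wait & recv)]) = {n0, n1, n2, n3, n4, n7}
EG E[wait U (~wait & recv)]: greatest fixpoint, start Z0 = {n0, n1, n2, n3, n4, n7}, keep only states in Sat with some successor in Z. Already a fixed point.
Sat(EG E[wait U (~wait & recv)]) = {n0, n1, n2, n3, n4, n7}
n5 ∉ Sat(EG E[wait U (~wait & recv)]) = {n0, n1, n2, n3, n4, n7}, so the formula does not hold at n5.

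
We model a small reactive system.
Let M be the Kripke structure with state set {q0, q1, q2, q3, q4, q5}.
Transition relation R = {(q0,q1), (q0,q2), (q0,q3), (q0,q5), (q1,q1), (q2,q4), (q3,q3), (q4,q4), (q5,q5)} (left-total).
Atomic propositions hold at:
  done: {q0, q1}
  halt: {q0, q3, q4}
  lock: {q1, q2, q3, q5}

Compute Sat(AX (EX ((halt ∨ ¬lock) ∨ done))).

Sat(¬lock) = {q0, q4}
Sat(halt ∨ ¬lock) = {q0, q3, q4}
Sat((halt ∨ ¬lock) ∨ done) = {q0, q1, q3, q4}
Sat(EX ((halt ∨ ¬lock) ∨ done)) = {s : some successor in {q0, q1, q3, q4}} = {q0, q1, q2, q3, q4}
Sat(AX (EX ((halt ∨ ¬lock) ∨ done))) = {s : every successor in {q0, q1, q2, q3, q4}} = {q1, q2, q3, q4}

{q1, q2, q3, q4}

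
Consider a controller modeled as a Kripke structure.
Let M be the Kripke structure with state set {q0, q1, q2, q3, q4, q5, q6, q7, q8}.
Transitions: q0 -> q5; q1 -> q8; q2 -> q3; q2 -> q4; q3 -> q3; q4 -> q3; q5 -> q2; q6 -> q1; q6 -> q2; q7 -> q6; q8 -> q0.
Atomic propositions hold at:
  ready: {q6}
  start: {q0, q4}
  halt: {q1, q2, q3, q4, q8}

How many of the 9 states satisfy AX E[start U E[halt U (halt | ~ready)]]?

8

Sat(~ready) = {q0, q1, q2, q3, q4, q5, q7, q8}
Sat(halt | ~ready) = {q0, q1, q2, q3, q4, q5, q7, q8}
E[halt U (halt | ~ready)]: least fixpoint, start Z0 = Sat((halt | ~ready)) = {q0, q1, q2, q3, q4, q5, q7, q8}, add states in Sat(halt) with some successor in Z. Already a fixed point.
Sat(E[halt U (halt | ~ready)]) = {q0, q1, q2, q3, q4, q5, q7, q8}
E[start U E[halt U (halt | ~ready)]]: least fixpoint, start Z0 = Sat(E[halt U (halt | ~ready)]) = {q0, q1, q2, q3, q4, q5, q7, q8}, add states in Sat(start) with some successor in Z. Already a fixed point.
Sat(E[start U E[halt U (halt | ~ready)]]) = {q0, q1, q2, q3, q4, q5, q7, q8}
Sat(AX E[start U E[halt U (halt | ~ready)]]) = {s : every successor in {q0, q1, q2, q3, q4, q5, q7, q8}} = {q0, q1, q2, q3, q4, q5, q6, q8}
|Sat(AX E[start U E[halt U (halt | ~ready)]])| = |{q0, q1, q2, q3, q4, q5, q6, q8}| = 8.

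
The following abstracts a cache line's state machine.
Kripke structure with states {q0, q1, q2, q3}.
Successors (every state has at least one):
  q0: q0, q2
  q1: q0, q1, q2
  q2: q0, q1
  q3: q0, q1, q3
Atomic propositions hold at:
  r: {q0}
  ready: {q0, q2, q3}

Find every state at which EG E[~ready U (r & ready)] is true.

Sat(~ready) = {q1}
Sat(r & ready) = {q0}
E[~ready U (r & ready)]: least fixpoint, start Z0 = Sat((r & ready)) = {q0}, add states in Sat(~ready) with some successor in Z. Z1 = {q0, q1}; fixed.
Sat(E[~ready U (r & ready)]) = {q0, q1}
EG E[~ready U (r & ready)]: greatest fixpoint, start Z0 = {q0, q1}, keep only states in Sat with some successor in Z. Already a fixed point.
Sat(EG E[~ready U (r & ready)]) = {q0, q1}

{q0, q1}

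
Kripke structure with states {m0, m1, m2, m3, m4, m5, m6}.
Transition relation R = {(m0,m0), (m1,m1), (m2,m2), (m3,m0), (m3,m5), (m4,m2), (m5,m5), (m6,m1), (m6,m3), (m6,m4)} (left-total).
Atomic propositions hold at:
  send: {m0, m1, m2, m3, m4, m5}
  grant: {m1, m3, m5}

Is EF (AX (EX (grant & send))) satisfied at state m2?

Sat(grant & send) = {m1, m3, m5}
Sat(EX (grant & send)) = {s : some successor in {m1, m3, m5}} = {m1, m3, m5, m6}
Sat(AX (EX (grant & send))) = {s : every successor in {m1, m3, m5, m6}} = {m1, m5}
EF (AX (EX (grant & send))): least fixpoint, start Z0 = {m1, m5}, add states with some successor in Z. Z1 = {m1, m3, m5, m6}; fixed.
Sat(EF (AX (EX (grant & send)))) = {m1, m3, m5, m6}
m2 ∉ Sat(EF (AX (EX (grant & send)))) = {m1, m3, m5, m6}, so the formula does not hold at m2.

No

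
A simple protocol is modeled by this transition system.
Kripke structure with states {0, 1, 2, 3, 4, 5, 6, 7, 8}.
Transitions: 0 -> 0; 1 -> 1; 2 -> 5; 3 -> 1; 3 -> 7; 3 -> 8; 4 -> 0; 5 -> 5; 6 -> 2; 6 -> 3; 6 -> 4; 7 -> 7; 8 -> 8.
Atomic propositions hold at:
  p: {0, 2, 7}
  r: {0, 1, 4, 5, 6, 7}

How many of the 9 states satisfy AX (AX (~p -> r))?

6

Sat(~p) = {1, 3, 4, 5, 6, 8}
Sat(~p -> r) = {0, 1, 2, 4, 5, 6, 7}
Sat(AX (~p -> r)) = {s : every successor in {0, 1, 2, 4, 5, 6, 7}} = {0, 1, 2, 4, 5, 7}
Sat(AX (AX (~p -> r))) = {s : every successor in {0, 1, 2, 4, 5, 7}} = {0, 1, 2, 4, 5, 7}
|Sat(AX (AX (~p -> r)))| = |{0, 1, 2, 4, 5, 7}| = 6.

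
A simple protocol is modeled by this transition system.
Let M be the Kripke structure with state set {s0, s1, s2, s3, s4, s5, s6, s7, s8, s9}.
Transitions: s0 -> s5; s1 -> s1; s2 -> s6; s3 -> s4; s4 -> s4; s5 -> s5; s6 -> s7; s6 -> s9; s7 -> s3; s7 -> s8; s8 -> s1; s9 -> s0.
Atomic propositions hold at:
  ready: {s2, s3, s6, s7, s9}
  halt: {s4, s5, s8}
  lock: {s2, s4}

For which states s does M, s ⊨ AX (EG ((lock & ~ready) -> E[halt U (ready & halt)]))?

{s0, s1, s2, s5, s6, s8, s9}

Sat(~ready) = {s0, s1, s4, s5, s8}
Sat(lock & ~ready) = {s4}
Sat(ready & halt) = ∅
E[halt U (ready & halt)]: least fixpoint, start Z0 = Sat((ready & halt)) = ∅, add states in Sat(halt) with some successor in Z. Already a fixed point.
Sat(E[halt U (ready & halt)]) = ∅
Sat((lock & ~ready) -> E[halt U (ready & halt)]) = {s0, s1, s2, s3, s5, s6, s7, s8, s9}
EG ((lock & ~ready) -> E[halt U (ready & halt)]): greatest fixpoint, start Z0 = {s0, s1, s2, s3, s5, s6, s7, s8, s9}, keep only states in Sat with some successor in Z. Z1 = {s0, s1, s2, s5, s6, s7, s8, s9}; fixed.
Sat(EG ((lock & ~ready) -> E[halt U (ready & halt)])) = {s0, s1, s2, s5, s6, s7, s8, s9}
Sat(AX (EG ((lock & ~ready) -> E[halt U (ready & halt)]))) = {s : every successor in {s0, s1, s2, s5, s6, s7, s8, s9}} = {s0, s1, s2, s5, s6, s8, s9}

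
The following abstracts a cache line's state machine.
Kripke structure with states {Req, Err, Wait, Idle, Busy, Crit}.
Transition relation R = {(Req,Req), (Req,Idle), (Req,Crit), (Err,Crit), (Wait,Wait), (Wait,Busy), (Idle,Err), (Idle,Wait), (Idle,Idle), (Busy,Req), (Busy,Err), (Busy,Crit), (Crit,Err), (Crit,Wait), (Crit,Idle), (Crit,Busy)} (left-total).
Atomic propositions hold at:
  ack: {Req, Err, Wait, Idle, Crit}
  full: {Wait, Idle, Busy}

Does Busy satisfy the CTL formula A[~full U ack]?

No

Sat(~full) = {Req, Err, Crit}
A[~full U ack]: least fixpoint, start Z0 = Sat(ack) = {Req, Err, Wait, Idle, Crit}, add states in Sat(~full) with every successor in Z. Already a fixed point.
Sat(A[~full U ack]) = {Req, Err, Wait, Idle, Crit}
Busy ∉ Sat(A[~full U ack]) = {Req, Err, Wait, Idle, Crit}, so the formula does not hold at Busy.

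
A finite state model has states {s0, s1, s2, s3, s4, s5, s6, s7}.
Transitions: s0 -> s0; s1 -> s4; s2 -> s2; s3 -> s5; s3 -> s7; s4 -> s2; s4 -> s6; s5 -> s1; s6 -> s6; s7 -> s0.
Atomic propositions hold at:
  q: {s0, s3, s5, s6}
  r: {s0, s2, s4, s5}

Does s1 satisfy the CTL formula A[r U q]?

A[r U q]: least fixpoint, start Z0 = Sat(q) = {s0, s3, s5, s6}, add states in Sat(r) with every successor in Z. Already a fixed point.
Sat(A[r U q]) = {s0, s3, s5, s6}
s1 ∉ Sat(A[r U q]) = {s0, s3, s5, s6}, so the formula does not hold at s1.

No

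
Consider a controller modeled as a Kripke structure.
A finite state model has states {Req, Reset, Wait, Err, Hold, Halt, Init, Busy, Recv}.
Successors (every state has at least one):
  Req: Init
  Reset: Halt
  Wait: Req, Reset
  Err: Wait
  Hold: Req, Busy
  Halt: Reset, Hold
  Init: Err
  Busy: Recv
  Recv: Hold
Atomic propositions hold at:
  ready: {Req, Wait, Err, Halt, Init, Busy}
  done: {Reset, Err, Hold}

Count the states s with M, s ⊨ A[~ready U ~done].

Sat(~ready) = {Reset, Hold, Recv}
Sat(~done) = {Req, Wait, Halt, Init, Busy, Recv}
A[~ready U ~done]: least fixpoint, start Z0 = Sat(~done) = {Req, Wait, Halt, Init, Busy, Recv}, add states in Sat(~ready) with every successor in Z. Z1 = {Req, Reset, Wait, Hold, Halt, Init, Busy, Recv}; fixed.
Sat(A[~ready U ~done]) = {Req, Reset, Wait, Hold, Halt, Init, Busy, Recv}
|Sat(A[~ready U ~done])| = |{Req, Reset, Wait, Hold, Halt, Init, Busy, Recv}| = 8.

8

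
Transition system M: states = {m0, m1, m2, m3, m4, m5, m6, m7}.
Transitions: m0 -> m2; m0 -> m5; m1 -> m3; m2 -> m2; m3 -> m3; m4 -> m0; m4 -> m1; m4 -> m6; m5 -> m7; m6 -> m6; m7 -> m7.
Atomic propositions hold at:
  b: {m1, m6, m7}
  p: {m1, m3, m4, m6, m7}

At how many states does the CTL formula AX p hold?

5

Sat(AX p) = {s : every successor in {m1, m3, m4, m6, m7}} = {m1, m3, m5, m6, m7}
|Sat(AX p)| = |{m1, m3, m5, m6, m7}| = 5.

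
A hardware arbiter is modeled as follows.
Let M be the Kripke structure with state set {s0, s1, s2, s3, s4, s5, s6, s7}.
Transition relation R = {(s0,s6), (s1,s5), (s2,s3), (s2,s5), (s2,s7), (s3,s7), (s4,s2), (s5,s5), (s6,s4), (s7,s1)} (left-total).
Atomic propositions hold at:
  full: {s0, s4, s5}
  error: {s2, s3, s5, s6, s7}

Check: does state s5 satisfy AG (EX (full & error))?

Yes

Sat(full & error) = {s5}
Sat(EX (full & error)) = {s : some successor in {s5}} = {s1, s2, s5}
AG (EX (full & error)): greatest fixpoint, start Z0 = {s1, s2, s5}, keep only states in Sat with every successor in Z. Z1 = {s1, s5}; fixed.
Sat(AG (EX (full & error))) = {s1, s5}
s5 ∈ Sat(AG (EX (full & error))) = {s1, s5}, so the formula holds at s5.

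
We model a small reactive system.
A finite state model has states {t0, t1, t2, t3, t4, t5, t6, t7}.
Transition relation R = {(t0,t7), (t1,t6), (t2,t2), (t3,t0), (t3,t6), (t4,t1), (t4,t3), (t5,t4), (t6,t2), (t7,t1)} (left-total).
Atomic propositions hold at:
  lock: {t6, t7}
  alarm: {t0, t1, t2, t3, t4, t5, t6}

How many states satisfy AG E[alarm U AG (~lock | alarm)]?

3

Sat(~lock) = {t0, t1, t2, t3, t4, t5}
Sat(~lock | alarm) = {t0, t1, t2, t3, t4, t5, t6}
AG (~lock | alarm): greatest fixpoint, start Z0 = {t0, t1, t2, t3, t4, t5, t6}, keep only states in Sat with every successor in Z. Z1 = {t1, t2, t3, t4, t5, t6}; Z2 = {t1, t2, t4, t5, t6}; Z3 = {t1, t2, t5, t6}; Z4 = {t1, t2, t6}; fixed.
Sat(AG (~lock | alarm)) = {t1, t2, t6}
E[alarm U AG (~lock | alarm)]: least fixpoint, start Z0 = Sat(AG (~lock | alarm)) = {t1, t2, t6}, add states in Sat(alarm) with some successor in Z. Z1 = {t1, t2, t3, t4, t6}; Z2 = {t1, t2, t3, t4, t5, t6}; fixed.
Sat(E[alarm U AG (~lock | alarm)]) = {t1, t2, t3, t4, t5, t6}
AG E[alarm U AG (~lock | alarm)]: greatest fixpoint, start Z0 = {t1, t2, t3, t4, t5, t6}, keep only states in Sat with every successor in Z. Z1 = {t1, t2, t4, t5, t6}; Z2 = {t1, t2, t5, t6}; Z3 = {t1, t2, t6}; fixed.
Sat(AG E[alarm U AG (~lock | alarm)]) = {t1, t2, t6}
|Sat(AG E[alarm U AG (~lock | alarm)])| = |{t1, t2, t6}| = 3.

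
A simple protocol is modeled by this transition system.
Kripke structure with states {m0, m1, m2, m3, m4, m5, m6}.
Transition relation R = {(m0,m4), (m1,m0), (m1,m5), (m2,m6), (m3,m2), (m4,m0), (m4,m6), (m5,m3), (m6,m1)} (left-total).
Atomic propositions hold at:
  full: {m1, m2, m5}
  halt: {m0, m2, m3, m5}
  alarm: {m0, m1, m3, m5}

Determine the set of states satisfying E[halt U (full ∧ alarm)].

Sat(full ∧ alarm) = {m1, m5}
E[halt U (full ∧ alarm)]: least fixpoint, start Z0 = Sat((full ∧ alarm)) = {m1, m5}, add states in Sat(halt) with some successor in Z. Already a fixed point.
Sat(E[halt U (full ∧ alarm)]) = {m1, m5}

{m1, m5}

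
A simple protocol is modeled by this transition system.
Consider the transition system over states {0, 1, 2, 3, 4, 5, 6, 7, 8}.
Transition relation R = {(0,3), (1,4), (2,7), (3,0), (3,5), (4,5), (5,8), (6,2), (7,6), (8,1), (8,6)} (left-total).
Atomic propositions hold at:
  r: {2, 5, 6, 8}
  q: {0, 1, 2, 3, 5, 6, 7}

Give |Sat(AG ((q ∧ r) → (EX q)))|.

Sat(q ∧ r) = {2, 5, 6}
Sat(EX q) = {s : some successor in {0, 1, 2, 3, 5, 6, 7}} = {0, 2, 3, 4, 6, 7, 8}
Sat((q ∧ r) → (EX q)) = {0, 1, 2, 3, 4, 6, 7, 8}
AG ((q ∧ r) → (EX q)): greatest fixpoint, start Z0 = {0, 1, 2, 3, 4, 6, 7, 8}, keep only states in Sat with every successor in Z. Z1 = {0, 1, 2, 6, 7, 8}; Z2 = {2, 6, 7, 8}; Z3 = {2, 6, 7}; fixed.
Sat(AG ((q ∧ r) → (EX q))) = {2, 6, 7}
|Sat(AG ((q ∧ r) → (EX q)))| = |{2, 6, 7}| = 3.

3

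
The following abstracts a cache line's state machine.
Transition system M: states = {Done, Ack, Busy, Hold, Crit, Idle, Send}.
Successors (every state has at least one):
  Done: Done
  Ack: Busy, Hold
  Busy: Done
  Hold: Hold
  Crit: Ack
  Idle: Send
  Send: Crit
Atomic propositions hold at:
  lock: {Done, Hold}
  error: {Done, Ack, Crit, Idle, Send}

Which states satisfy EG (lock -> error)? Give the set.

Sat(lock -> error) = {Done, Ack, Busy, Crit, Idle, Send}
EG (lock -> error): greatest fixpoint, start Z0 = {Done, Ack, Busy, Crit, Idle, Send}, keep only states in Sat with some successor in Z. Already a fixed point.
Sat(EG (lock -> error)) = {Done, Ack, Busy, Crit, Idle, Send}

{Done, Ack, Busy, Crit, Idle, Send}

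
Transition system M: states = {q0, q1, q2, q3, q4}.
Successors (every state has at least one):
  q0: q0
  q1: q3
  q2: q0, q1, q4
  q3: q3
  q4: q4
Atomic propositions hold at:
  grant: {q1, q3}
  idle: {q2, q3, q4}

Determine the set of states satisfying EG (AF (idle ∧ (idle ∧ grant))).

Sat(idle ∧ grant) = {q3}
Sat(idle ∧ (idle ∧ grant)) = {q3}
AF (idle ∧ (idle ∧ grant)): least fixpoint, start Z0 = {q3}, add states with every successor in Z. Z1 = {q1, q3}; fixed.
Sat(AF (idle ∧ (idle ∧ grant))) = {q1, q3}
EG (AF (idle ∧ (idle ∧ grant))): greatest fixpoint, start Z0 = {q1, q3}, keep only states in Sat with some successor in Z. Already a fixed point.
Sat(EG (AF (idle ∧ (idle ∧ grant)))) = {q1, q3}

{q1, q3}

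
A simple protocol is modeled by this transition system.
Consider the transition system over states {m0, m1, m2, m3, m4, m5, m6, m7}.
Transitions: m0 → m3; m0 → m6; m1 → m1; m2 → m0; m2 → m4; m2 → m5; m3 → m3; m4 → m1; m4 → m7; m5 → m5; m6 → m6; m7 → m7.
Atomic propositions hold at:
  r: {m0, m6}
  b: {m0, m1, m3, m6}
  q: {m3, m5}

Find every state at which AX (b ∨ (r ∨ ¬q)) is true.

{m0, m1, m3, m4, m6, m7}

Sat(¬q) = {m0, m1, m2, m4, m6, m7}
Sat(r ∨ ¬q) = {m0, m1, m2, m4, m6, m7}
Sat(b ∨ (r ∨ ¬q)) = {m0, m1, m2, m3, m4, m6, m7}
Sat(AX (b ∨ (r ∨ ¬q))) = {s : every successor in {m0, m1, m2, m3, m4, m6, m7}} = {m0, m1, m3, m4, m6, m7}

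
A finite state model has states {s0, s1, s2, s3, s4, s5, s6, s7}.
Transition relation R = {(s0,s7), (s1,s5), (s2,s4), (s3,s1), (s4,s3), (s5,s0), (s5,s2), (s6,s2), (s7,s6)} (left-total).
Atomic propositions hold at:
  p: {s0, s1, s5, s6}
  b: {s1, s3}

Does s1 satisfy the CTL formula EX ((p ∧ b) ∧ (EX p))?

No

Sat(p ∧ b) = {s1}
Sat(EX p) = {s : some successor in {s0, s1, s5, s6}} = {s1, s3, s5, s7}
Sat((p ∧ b) ∧ (EX p)) = {s1}
Sat(EX ((p ∧ b) ∧ (EX p))) = {s : some successor in {s1}} = {s3}
s1 ∉ Sat(EX ((p ∧ b) ∧ (EX p))) = {s3}, so the formula does not hold at s1.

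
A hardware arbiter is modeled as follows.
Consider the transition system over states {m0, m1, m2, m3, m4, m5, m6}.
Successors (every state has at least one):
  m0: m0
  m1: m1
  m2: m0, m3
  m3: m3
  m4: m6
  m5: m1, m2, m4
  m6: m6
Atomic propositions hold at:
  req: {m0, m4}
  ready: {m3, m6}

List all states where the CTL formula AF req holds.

AF req: least fixpoint, start Z0 = {m0, m4}, add states with every successor in Z. Already a fixed point.
Sat(AF req) = {m0, m4}

{m0, m4}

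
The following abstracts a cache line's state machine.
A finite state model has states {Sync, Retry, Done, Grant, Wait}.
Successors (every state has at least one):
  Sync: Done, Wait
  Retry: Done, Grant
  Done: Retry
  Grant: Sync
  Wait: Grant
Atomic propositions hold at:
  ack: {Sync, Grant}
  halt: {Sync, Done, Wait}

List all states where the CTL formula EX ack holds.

{Retry, Grant, Wait}

Sat(EX ack) = {s : some successor in {Sync, Grant}} = {Retry, Grant, Wait}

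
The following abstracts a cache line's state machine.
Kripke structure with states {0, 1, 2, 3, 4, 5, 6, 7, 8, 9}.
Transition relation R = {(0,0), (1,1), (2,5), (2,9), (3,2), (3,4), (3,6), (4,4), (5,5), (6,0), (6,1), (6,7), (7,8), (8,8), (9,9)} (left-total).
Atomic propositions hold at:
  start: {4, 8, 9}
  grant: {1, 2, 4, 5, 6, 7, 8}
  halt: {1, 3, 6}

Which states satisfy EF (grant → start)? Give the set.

{0, 2, 3, 4, 6, 7, 8, 9}

Sat(grant → start) = {0, 3, 4, 8, 9}
EF (grant → start): least fixpoint, start Z0 = {0, 3, 4, 8, 9}, add states with some successor in Z. Z1 = {0, 2, 3, 4, 6, 7, 8, 9}; fixed.
Sat(EF (grant → start)) = {0, 2, 3, 4, 6, 7, 8, 9}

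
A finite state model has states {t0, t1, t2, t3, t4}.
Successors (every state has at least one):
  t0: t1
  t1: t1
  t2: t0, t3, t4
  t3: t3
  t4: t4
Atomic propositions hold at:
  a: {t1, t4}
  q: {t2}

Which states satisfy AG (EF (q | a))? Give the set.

Sat(q | a) = {t1, t2, t4}
EF (q | a): least fixpoint, start Z0 = {t1, t2, t4}, add states with some successor in Z. Z1 = {t0, t1, t2, t4}; fixed.
Sat(EF (q | a)) = {t0, t1, t2, t4}
AG (EF (q | a)): greatest fixpoint, start Z0 = {t0, t1, t2, t4}, keep only states in Sat with every successor in Z. Z1 = {t0, t1, t4}; fixed.
Sat(AG (EF (q | a))) = {t0, t1, t4}

{t0, t1, t4}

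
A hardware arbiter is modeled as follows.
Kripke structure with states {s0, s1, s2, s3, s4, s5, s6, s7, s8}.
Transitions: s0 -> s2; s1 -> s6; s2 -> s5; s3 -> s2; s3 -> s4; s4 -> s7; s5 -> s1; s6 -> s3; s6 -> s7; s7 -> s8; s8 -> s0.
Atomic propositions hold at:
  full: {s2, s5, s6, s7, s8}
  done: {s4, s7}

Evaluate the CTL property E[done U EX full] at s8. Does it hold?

No

Sat(EX full) = {s : some successor in {s2, s5, s6, s7, s8}} = {s0, s1, s2, s3, s4, s6, s7}
E[done U EX full]: least fixpoint, start Z0 = Sat(EX full) = {s0, s1, s2, s3, s4, s6, s7}, add states in Sat(done) with some successor in Z. Already a fixed point.
Sat(E[done U EX full]) = {s0, s1, s2, s3, s4, s6, s7}
s8 ∉ Sat(E[done U EX full]) = {s0, s1, s2, s3, s4, s6, s7}, so the formula does not hold at s8.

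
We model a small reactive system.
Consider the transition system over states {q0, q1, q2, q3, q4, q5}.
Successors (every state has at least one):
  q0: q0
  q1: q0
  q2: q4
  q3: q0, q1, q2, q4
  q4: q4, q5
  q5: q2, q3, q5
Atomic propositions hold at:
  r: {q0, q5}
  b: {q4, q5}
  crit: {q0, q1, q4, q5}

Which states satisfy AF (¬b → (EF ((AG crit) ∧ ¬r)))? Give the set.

{q1, q2, q3, q4, q5}

Sat(¬b) = {q0, q1, q2, q3}
AG crit: greatest fixpoint, start Z0 = {q0, q1, q4, q5}, keep only states in Sat with every successor in Z. Z1 = {q0, q1, q4}; Z2 = {q0, q1}; fixed.
Sat(AG crit) = {q0, q1}
Sat(¬r) = {q1, q2, q3, q4}
Sat((AG crit) ∧ ¬r) = {q1}
EF ((AG crit) ∧ ¬r): least fixpoint, start Z0 = {q1}, add states with some successor in Z. Z1 = {q1, q3}; Z2 = {q1, q3, q5}; Z3 = {q1, q3, q4, q5}; Z4 = {q1, q2, q3, q4, q5}; fixed.
Sat(EF ((AG crit) ∧ ¬r)) = {q1, q2, q3, q4, q5}
Sat(¬b → (EF ((AG crit) ∧ ¬r))) = {q1, q2, q3, q4, q5}
AF (¬b → (EF ((AG crit) ∧ ¬r))): least fixpoint, start Z0 = {q1, q2, q3, q4, q5}, add states with every successor in Z. Already a fixed point.
Sat(AF (¬b → (EF ((AG crit) ∧ ¬r)))) = {q1, q2, q3, q4, q5}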